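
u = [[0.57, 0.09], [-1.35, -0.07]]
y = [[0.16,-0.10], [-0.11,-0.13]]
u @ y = [[0.08, -0.07], [-0.21, 0.14]]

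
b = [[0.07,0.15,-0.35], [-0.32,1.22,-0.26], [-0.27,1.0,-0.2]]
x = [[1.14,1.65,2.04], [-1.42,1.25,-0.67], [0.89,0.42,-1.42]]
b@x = [[-0.44, 0.16, 0.54],  [-2.33, 0.89, -1.1],  [-1.91, 0.72, -0.94]]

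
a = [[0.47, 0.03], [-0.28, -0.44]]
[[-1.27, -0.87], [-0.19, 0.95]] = a @ [[-2.84,-1.78], [2.25,-1.02]]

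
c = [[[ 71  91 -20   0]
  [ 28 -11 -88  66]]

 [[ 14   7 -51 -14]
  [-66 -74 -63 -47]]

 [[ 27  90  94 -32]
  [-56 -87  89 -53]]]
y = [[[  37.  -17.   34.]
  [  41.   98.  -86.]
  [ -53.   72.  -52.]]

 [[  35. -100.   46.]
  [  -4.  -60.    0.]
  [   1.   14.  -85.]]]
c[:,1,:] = [[28, -11, -88, 66], [-66, -74, -63, -47], [-56, -87, 89, -53]]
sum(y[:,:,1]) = 7.0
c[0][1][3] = 66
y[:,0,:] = [[37.0, -17.0, 34.0], [35.0, -100.0, 46.0]]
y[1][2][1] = 14.0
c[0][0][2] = -20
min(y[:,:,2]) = -86.0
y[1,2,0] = 1.0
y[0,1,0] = 41.0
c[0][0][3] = 0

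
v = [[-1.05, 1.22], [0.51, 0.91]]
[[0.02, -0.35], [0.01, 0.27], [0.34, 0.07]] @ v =[[-0.20, -0.29], [0.13, 0.26], [-0.32, 0.48]]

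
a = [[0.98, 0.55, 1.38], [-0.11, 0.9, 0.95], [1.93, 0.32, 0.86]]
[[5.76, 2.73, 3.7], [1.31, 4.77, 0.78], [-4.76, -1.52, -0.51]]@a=[[12.49, 6.81, 13.72], [2.26, 5.26, 7.01], [-5.48, -4.15, -8.45]]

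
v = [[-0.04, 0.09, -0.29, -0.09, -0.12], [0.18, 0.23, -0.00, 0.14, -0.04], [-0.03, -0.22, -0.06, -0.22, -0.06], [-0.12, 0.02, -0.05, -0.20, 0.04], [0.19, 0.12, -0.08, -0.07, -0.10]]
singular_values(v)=[0.48, 0.4, 0.21, 0.15, 0.0]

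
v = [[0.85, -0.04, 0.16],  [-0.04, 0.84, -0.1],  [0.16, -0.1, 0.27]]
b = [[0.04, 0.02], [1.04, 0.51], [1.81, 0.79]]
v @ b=[[0.28,0.12],[0.69,0.35],[0.39,0.17]]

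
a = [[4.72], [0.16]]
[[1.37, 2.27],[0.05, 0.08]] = a @ [[0.29, 0.48]]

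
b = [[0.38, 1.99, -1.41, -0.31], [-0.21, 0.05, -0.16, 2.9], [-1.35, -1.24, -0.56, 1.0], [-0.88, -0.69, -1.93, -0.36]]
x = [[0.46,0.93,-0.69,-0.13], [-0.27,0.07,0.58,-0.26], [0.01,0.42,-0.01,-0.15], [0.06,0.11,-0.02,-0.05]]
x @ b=[[1.03, 1.91, -0.16, 1.91], [-0.67, -1.07, 0.55, 0.96], [0.06, 0.16, 0.21, 1.26], [0.07, 0.18, 0.01, 0.3]]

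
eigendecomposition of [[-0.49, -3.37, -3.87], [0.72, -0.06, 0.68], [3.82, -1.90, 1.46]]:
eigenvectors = [[-0.72+0.00j, (-0.72-0j), (-0.54+0j)], [0.09+0.12j, (0.09-0.12j), -0.61+0.00j], [0.10+0.67j, 0.10-0.67j, (0.59+0j)]]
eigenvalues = [(0.49+4.19j), (0.49-4.19j), (-0.08+0j)]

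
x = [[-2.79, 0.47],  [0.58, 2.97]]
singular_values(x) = [3.03, 2.82]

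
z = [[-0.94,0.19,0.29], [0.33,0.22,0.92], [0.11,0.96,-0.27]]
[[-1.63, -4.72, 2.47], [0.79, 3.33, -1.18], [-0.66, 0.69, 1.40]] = z @ [[1.71, 5.59, -2.54], [-0.76, 0.5, 1.54], [0.43, 1.5, -0.74]]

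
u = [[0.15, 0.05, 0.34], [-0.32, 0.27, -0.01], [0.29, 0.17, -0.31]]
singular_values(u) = [0.5, 0.45, 0.28]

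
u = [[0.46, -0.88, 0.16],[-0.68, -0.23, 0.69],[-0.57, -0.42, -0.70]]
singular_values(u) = [1.01, 1.0, 0.99]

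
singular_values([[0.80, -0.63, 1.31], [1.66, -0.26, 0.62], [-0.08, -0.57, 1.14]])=[2.45, 1.26, 0.0]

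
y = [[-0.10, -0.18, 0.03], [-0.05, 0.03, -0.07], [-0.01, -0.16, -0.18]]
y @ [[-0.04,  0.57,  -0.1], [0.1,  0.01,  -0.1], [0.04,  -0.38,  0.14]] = [[-0.01, -0.07, 0.03], [0.0, -0.0, -0.01], [-0.02, 0.06, -0.01]]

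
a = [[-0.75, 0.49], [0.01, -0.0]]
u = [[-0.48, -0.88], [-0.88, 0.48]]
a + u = [[-1.23,-0.39],  [-0.87,0.48]]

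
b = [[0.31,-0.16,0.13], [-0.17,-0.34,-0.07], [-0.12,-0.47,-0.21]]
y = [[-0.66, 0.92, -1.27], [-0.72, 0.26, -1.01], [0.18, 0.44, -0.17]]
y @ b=[[-0.21, 0.39, 0.12], [-0.15, 0.5, 0.1], [0.0, -0.1, 0.03]]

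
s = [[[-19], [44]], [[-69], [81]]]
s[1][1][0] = 81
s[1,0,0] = -69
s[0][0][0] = -19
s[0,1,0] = 44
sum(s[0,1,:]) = 44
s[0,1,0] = 44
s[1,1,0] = 81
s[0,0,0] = -19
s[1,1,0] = 81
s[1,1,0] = 81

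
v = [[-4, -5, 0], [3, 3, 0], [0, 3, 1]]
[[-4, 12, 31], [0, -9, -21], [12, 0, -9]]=v@[[-4, -3, -4], [4, 0, -3], [0, 0, 0]]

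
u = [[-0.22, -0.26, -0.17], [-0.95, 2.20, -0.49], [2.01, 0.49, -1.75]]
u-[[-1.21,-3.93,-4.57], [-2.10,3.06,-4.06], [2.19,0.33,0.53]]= [[0.99, 3.67, 4.4],[1.15, -0.86, 3.57],[-0.18, 0.16, -2.28]]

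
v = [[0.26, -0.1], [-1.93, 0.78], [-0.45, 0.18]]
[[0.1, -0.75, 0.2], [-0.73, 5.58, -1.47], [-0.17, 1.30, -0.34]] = v @ [[0.38, -2.92, 0.77],[0.01, -0.07, 0.02]]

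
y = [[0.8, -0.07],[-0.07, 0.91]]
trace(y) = 1.71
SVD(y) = [[-0.44, 0.90], [0.9, 0.44]] @ diag([0.9440224690738243, 0.7659775309261757]) @ [[-0.44, 0.90],  [0.90, 0.44]]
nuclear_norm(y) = 1.71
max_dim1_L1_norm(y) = 0.98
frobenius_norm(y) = 1.22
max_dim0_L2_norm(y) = 0.91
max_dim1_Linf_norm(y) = 0.91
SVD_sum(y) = [[0.18, -0.37], [-0.37, 0.76]] + [[0.62, 0.3], [0.3, 0.15]]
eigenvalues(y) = [0.77, 0.94]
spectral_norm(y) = 0.94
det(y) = 0.72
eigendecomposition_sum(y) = [[0.62, 0.3], [0.30, 0.15]] + [[0.18,-0.37], [-0.37,0.76]]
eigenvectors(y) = [[-0.90, 0.44], [-0.44, -0.90]]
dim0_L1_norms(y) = [0.87, 0.98]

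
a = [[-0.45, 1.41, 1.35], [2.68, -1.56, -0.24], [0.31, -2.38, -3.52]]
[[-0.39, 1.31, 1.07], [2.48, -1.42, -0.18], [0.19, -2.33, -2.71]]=a@ [[0.90, -0.05, 0.06],[-0.05, 0.81, 0.11],[0.06, 0.11, 0.70]]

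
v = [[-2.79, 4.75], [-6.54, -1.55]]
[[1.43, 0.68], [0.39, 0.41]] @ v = [[-8.44, 5.74],  [-3.77, 1.22]]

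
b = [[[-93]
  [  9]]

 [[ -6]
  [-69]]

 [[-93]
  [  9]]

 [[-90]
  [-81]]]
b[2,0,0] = -93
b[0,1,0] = 9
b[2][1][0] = 9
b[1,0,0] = -6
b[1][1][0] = -69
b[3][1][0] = -81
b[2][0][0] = -93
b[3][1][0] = -81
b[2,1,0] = 9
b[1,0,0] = -6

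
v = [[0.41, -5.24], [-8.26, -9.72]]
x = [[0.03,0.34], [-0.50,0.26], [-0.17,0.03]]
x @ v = [[-2.8, -3.46], [-2.35, 0.09], [-0.32, 0.6]]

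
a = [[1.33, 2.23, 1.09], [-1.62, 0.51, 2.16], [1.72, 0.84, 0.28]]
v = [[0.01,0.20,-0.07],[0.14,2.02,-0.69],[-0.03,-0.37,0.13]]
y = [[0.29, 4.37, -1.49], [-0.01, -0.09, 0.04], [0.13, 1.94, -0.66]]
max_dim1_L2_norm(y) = 4.63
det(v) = -0.00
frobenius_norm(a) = 4.38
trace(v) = 2.16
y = a @ v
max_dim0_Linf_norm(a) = 2.23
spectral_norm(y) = 5.06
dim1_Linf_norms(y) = [4.37, 0.09, 1.94]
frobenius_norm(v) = 2.19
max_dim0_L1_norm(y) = 6.4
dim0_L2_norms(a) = [2.71, 2.44, 2.44]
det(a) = 4.63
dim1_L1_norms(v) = [0.28, 2.85, 0.53]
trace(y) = -0.46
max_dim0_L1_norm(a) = 4.67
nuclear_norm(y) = 5.07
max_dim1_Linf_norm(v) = 2.02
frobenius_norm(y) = 5.06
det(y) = 0.00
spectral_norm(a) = 3.28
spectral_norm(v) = 2.19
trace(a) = 2.12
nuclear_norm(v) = 2.19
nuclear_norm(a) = 6.64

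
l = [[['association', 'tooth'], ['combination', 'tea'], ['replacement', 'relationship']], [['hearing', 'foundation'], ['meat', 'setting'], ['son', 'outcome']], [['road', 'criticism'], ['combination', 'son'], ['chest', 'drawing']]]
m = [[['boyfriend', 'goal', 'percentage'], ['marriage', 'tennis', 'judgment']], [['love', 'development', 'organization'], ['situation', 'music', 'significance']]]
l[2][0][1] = 'criticism'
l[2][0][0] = 'road'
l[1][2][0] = 'son'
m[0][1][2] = 'judgment'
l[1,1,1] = 'setting'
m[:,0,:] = [['boyfriend', 'goal', 'percentage'], ['love', 'development', 'organization']]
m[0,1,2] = 'judgment'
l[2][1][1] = 'son'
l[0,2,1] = 'relationship'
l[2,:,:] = [['road', 'criticism'], ['combination', 'son'], ['chest', 'drawing']]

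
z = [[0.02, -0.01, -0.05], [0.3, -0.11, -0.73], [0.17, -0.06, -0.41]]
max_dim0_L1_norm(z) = 1.19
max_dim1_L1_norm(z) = 1.14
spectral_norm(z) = 0.92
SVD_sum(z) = [[0.02, -0.01, -0.05],[0.3, -0.11, -0.73],[0.17, -0.06, -0.41]] + [[-0.0, -0.00, -0.00], [-0.0, -0.00, -0.00], [0.0, 0.00, 0.00]] + [[0.00, -0.0, 0.00],  [-0.00, 0.00, -0.00],  [0.0, -0.00, 0.0]]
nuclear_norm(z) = 0.92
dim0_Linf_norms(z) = [0.3, 0.11, 0.73]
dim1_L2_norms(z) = [0.05, 0.8, 0.45]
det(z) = 0.00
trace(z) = -0.50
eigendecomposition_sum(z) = [[0.02,  -0.01,  -0.05], [0.31,  -0.11,  -0.74], [0.17,  -0.06,  -0.41]] + [[0.00,-0.0,0.0], [-0.0,0.00,-0.0], [0.0,-0.00,0.0]] + [[-0.0, -0.00, 0.00], [-0.01, -0.0, 0.01], [-0.0, -0.00, 0.0]]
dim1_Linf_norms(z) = [0.05, 0.73, 0.41]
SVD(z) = [[-0.06, -0.79, -0.60],[-0.87, -0.26, 0.42],[-0.49, 0.55, -0.68]] @ diag([0.9157452110415597, 0.003200432516014525, 0.0006824120160251493]) @ [[-0.38,  0.14,  0.92], [0.39,  0.92,  0.02], [-0.84,  0.36,  -0.40]]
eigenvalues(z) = [-0.5, 0.0, -0.01]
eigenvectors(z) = [[0.06, 0.81, -0.49], [0.87, -0.43, -0.87], [0.49, 0.4, -0.08]]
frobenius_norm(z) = 0.92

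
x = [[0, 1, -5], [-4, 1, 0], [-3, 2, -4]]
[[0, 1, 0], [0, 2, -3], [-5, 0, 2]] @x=[[-4, 1, 0], [1, -4, 12], [-6, -1, 17]]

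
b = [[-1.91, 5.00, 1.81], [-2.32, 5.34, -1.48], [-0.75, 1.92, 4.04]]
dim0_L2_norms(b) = [3.1, 7.56, 4.67]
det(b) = 4.97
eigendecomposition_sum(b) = [[(0.4-0j), -0.28+0.00j, -0.31+0.00j], [0.18-0.00j, -0.13+0.00j, -0.14+0.00j], [-0.01+0.00j, 0.01-0.00j, 0.01-0.00j]] + [[-1.16+0.26j, (2.64-0.41j), 1.06+2.61j],[(-1.25-0.49j), (2.73+1.3j), (-0.67+3.12j)],[-0.37+0.80j, 0.96-1.74j, 2.02+0.56j]] + [[-1.16-0.26j, 2.64+0.41j, 1.06-2.61j], [-1.25+0.49j, (2.73-1.3j), (-0.67-3.12j)], [(-0.37-0.8j), (0.96+1.74j), 2.02-0.56j]]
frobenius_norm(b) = 9.41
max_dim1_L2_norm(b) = 6.01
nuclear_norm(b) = 12.88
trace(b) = 7.47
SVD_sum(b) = [[-2.07, 5.09, 1.10], [-2.0, 4.92, 1.06], [-1.04, 2.56, 0.55]] + [[0.07, -0.12, 0.71], [-0.26, 0.45, -2.55], [0.35, -0.61, 3.48]] + [[0.09, 0.04, -0.00], [-0.06, -0.02, 0.00], [-0.06, -0.03, 0.0]]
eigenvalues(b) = [(0.29+0j), (3.59+2.12j), (3.59-2.12j)]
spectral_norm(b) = 8.29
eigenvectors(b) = [[(-0.91+0j), (-0.49+0.33j), (-0.49-0.33j)], [-0.41+0.00j, -0.67+0.00j, -0.67-0.00j], [0.03+0.00j, (-0.03+0.44j), (-0.03-0.44j)]]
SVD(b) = [[-0.68, 0.16, -0.72], [-0.65, -0.58, 0.48], [-0.34, 0.80, 0.50]] @ diag([8.2853537746668, 4.462954770625178, 0.13434114771179684]) @ [[0.37, -0.91, -0.20], [0.10, -0.17, 0.98], [-0.92, -0.38, 0.03]]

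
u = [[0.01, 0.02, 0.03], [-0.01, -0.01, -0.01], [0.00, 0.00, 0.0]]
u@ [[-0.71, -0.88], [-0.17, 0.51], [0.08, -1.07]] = [[-0.01, -0.03],[0.01, 0.01],[0.00, 0.00]]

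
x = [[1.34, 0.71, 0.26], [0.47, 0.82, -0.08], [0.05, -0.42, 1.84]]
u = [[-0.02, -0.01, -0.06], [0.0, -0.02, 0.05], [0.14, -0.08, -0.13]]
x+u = [[1.32,  0.70,  0.2], [0.47,  0.8,  -0.03], [0.19,  -0.50,  1.71]]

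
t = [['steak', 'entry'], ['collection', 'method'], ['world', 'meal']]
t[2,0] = 'world'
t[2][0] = 'world'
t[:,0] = ['steak', 'collection', 'world']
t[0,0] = 'steak'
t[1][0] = 'collection'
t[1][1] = 'method'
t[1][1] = 'method'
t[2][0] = 'world'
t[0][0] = 'steak'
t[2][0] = 'world'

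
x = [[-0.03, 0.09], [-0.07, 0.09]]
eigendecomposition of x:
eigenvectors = [[(0.75+0j),0.75-0.00j], [(0.5+0.43j),0.50-0.43j]]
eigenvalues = [(0.03+0.05j), (0.03-0.05j)]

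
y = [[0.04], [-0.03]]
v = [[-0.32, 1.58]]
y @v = [[-0.01, 0.06], [0.01, -0.05]]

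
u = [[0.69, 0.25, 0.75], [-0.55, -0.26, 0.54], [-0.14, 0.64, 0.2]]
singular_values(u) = [1.08, 0.81, 0.63]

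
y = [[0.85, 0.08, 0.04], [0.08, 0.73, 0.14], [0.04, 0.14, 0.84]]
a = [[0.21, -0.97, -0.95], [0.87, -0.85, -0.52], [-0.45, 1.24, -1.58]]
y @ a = [[0.23, -0.84, -0.91],  [0.59, -0.52, -0.68],  [-0.25, 0.88, -1.44]]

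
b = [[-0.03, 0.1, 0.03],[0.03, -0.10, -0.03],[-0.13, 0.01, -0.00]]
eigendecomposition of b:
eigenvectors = [[0.02,0.37,-0.41], [0.29,-0.37,0.41], [-0.96,0.86,-0.82]]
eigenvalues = [0.0, -0.06, -0.07]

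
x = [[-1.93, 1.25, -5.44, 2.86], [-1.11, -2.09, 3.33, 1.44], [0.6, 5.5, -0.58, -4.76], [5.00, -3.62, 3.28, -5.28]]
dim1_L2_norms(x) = [6.56, 4.33, 7.32, 8.76]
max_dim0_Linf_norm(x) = 5.5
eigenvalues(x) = [(-6.77+5.4j), (-6.77-5.4j), (-0.45+0j), (4.12+0j)]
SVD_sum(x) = [[-2.92,1.94,-3.53,3.56], [0.58,-0.39,0.70,-0.71], [0.47,-0.31,0.56,-0.57], [4.06,-2.70,4.90,-4.95]] + [[0.07,0.43,-0.17,-0.35], [-0.42,-2.59,1.03,2.09], [0.85,5.27,-2.1,-4.25], [0.01,0.08,-0.03,-0.06]] + [[1.1, -1.03, -1.7, -0.22],  [-1.06, 1.0, 1.65, 0.21],  [-0.63, 0.59, 0.97, 0.13],  [1.01, -0.95, -1.57, -0.2]] + [[-0.17, -0.09, -0.04, -0.13],[-0.21, -0.11, -0.05, -0.16],[-0.09, -0.05, -0.02, -0.07],[-0.09, -0.05, -0.02, -0.06]]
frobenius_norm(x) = 13.86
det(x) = -140.77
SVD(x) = [[-0.58,0.07,0.57,0.58], [0.11,-0.44,-0.55,0.7], [0.09,0.89,-0.32,0.29], [0.8,0.01,0.52,0.29]] @ diag([10.59001227347795, 7.975546131162217, 4.029858207189031, 0.4135780304139277]) @ [[0.48, -0.32, 0.58, -0.58], [0.12, 0.74, -0.29, -0.60], [0.48, -0.45, -0.74, -0.1], [-0.73, -0.39, -0.16, -0.54]]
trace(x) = -9.88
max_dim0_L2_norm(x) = 7.8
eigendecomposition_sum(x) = [[-1.29+0.71j, (1.65+1.44j), -1.83-0.86j, (1.06-1.66j)], [(-0.22-1.19j), -1.56+0.91j, 1.15-1.20j, 1.02+1.26j], [0.78+1.60j, 1.84-1.89j, (-1.16+2.14j), -1.93-1.39j], [2.40-0.09j, -1.34-3.32j, 2.03+2.61j, (-2.77+1.64j)]] + [[(-1.29-0.71j), (1.65-1.44j), (-1.83+0.86j), 1.06+1.66j], [-0.22+1.19j, (-1.56-0.91j), (1.15+1.2j), 1.02-1.26j], [0.78-1.60j, (1.84+1.89j), -1.16-2.14j, -1.93+1.39j], [2.40+0.09j, -1.34+3.32j, (2.03-2.61j), (-2.77-1.64j)]] + [[(-0.21-0j), (-0.24-0j), -0.09+0.00j, -0.10+0.00j], [(-0.12-0j), -0.14-0.00j, -0.05+0.00j, (-0.06+0j)], [(-0.06-0j), (-0.07-0j), -0.03+0.00j, -0.03+0.00j], [(-0.16-0j), -0.19-0.00j, (-0.07+0j), (-0.08+0j)]] + [[(0.86-0j), (-1.81+0j), (-1.69-0j), 0.84-0.00j], [-0.55+0.00j, (1.16-0j), 1.08+0.00j, -0.54+0.00j], [-0.89+0.00j, 1.89-0.00j, 1.76+0.00j, -0.87+0.00j], [0.36-0.00j, -0.75+0.00j, (-0.7-0j), (0.35-0j)]]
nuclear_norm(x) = 23.01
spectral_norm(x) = 10.59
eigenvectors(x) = [[(0.37-0.19j), 0.37+0.19j, -0.70+0.00j, -0.61+0.00j], [(0.05+0.34j), (0.05-0.34j), -0.41+0.00j, (0.39+0j)], [(-0.2-0.46j), (-0.2+0.46j), -0.19+0.00j, (0.64+0j)], [-0.68+0.00j, -0.68-0.00j, -0.55+0.00j, (-0.25+0j)]]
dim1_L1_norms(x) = [11.48, 7.97, 11.44, 17.18]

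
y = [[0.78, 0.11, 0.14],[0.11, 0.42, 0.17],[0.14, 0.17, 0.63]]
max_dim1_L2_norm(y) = 0.8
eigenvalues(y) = [0.93, 0.58, 0.32]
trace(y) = 1.83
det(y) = 0.17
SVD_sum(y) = [[0.54,0.25,0.39], [0.25,0.11,0.18], [0.39,0.18,0.28]] + [[0.24, -0.11, -0.26], [-0.11, 0.05, 0.12], [-0.26, 0.12, 0.28]] + [[0.00,-0.02,0.01], [-0.02,0.25,-0.13], [0.01,-0.13,0.07]]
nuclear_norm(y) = 1.83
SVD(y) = [[-0.76, 0.65, 0.07], [-0.35, -0.31, -0.89], [-0.55, -0.70, 0.46]] @ diag([0.9311488148632804, 0.5757093169113359, 0.3231418682253836]) @ [[-0.76, -0.35, -0.55], [0.65, -0.31, -0.7], [0.07, -0.89, 0.46]]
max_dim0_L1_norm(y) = 1.03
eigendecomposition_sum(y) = [[0.54, 0.25, 0.39], [0.25, 0.11, 0.18], [0.39, 0.18, 0.28]] + [[0.24, -0.11, -0.26],[-0.11, 0.05, 0.12],[-0.26, 0.12, 0.28]] + [[0.00, -0.02, 0.01], [-0.02, 0.25, -0.13], [0.01, -0.13, 0.07]]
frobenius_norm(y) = 1.14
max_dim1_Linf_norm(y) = 0.78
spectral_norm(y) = 0.93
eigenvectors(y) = [[0.76, 0.65, 0.07], [0.35, -0.31, -0.89], [0.55, -0.70, 0.46]]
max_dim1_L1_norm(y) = 1.03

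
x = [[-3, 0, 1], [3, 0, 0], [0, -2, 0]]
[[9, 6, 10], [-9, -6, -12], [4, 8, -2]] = x @ [[-3, -2, -4], [-2, -4, 1], [0, 0, -2]]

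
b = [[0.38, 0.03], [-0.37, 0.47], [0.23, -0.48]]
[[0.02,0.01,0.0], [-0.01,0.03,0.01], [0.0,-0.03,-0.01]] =b @ [[0.06,0.01,0.01], [0.02,0.07,0.03]]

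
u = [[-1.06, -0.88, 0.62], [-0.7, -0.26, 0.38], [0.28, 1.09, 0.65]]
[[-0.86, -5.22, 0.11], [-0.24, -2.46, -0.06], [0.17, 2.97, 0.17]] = u@[[-0.55, 1.77, 0.56], [0.91, 2.97, -0.36], [-1.03, -1.18, 0.62]]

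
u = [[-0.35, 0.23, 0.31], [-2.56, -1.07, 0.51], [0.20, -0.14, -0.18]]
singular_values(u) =[2.84, 0.5, 0.0]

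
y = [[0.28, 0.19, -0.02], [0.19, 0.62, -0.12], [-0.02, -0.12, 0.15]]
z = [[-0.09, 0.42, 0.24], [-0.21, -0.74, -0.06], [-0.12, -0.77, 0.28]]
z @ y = [[0.05, 0.21, -0.01], [-0.2, -0.49, 0.08], [-0.19, -0.53, 0.14]]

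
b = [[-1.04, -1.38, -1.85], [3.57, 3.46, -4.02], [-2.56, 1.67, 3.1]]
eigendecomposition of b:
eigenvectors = [[(-0.84+0j), -0.05+0.23j, -0.05-0.23j], [(0.19+0j), 0.84+0.00j, (0.84-0j)], [(-0.5+0j), (-0.09-0.48j), (-0.09+0.48j)]]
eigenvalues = [(-1.83+0j), (3.68+3.28j), (3.68-3.28j)]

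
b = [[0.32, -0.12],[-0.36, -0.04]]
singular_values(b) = [0.48, 0.12]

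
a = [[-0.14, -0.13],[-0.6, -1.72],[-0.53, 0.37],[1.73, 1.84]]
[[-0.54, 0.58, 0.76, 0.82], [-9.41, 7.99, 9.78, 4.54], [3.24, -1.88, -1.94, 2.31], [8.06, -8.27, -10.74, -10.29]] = a@[[-1.84,0.25,-0.25,-4.99],[6.11,-4.73,-5.6,-0.90]]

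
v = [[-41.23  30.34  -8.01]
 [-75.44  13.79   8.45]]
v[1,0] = -75.44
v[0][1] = 30.34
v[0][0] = -41.23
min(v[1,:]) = -75.44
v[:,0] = [-41.23, -75.44]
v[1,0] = -75.44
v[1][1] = 13.79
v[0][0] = -41.23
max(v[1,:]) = 13.79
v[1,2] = 8.45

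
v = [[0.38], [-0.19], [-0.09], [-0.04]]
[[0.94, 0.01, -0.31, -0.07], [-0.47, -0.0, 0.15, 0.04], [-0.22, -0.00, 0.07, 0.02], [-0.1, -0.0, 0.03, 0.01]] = v@[[2.47, 0.02, -0.81, -0.19]]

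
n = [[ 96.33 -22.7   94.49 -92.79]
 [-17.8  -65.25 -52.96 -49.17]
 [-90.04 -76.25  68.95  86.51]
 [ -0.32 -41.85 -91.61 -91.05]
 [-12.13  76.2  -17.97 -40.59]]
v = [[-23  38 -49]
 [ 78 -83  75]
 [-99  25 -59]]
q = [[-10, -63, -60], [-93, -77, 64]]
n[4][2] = -17.97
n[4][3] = -40.59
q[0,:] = [-10, -63, -60]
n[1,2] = -52.96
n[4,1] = 76.2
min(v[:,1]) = -83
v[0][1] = 38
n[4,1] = 76.2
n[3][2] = -91.61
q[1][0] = -93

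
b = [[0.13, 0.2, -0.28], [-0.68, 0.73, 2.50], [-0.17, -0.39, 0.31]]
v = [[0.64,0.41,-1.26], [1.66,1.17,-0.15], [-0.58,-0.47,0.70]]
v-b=[[0.51, 0.21, -0.98], [2.34, 0.44, -2.65], [-0.41, -0.08, 0.39]]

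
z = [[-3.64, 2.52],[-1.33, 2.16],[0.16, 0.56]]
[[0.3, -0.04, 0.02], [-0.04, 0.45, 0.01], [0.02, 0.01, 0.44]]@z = [[-1.04, 0.68], [-0.45, 0.88], [-0.02, 0.32]]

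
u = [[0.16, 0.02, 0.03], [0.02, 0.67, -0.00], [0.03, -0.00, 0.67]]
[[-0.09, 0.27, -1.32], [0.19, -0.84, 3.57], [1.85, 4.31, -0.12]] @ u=[[-0.05,  0.18,  -0.89],  [0.12,  -0.56,  2.40],  [0.38,  2.92,  -0.02]]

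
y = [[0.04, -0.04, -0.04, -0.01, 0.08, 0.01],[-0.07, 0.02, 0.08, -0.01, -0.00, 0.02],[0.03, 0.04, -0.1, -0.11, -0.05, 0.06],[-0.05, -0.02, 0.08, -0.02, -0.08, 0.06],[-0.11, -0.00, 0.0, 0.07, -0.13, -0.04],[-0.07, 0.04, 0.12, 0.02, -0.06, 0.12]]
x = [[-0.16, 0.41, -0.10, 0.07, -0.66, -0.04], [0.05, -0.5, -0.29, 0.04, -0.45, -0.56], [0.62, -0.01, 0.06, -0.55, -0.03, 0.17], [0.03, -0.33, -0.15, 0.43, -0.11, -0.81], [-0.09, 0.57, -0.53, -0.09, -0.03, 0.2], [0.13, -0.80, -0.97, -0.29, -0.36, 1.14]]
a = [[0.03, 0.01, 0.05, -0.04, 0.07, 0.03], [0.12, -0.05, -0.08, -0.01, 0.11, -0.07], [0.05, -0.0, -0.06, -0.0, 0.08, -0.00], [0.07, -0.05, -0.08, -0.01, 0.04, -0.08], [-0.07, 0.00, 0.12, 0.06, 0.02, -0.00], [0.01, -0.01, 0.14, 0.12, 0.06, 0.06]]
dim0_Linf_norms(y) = [0.11, 0.04, 0.12, 0.11, 0.13, 0.12]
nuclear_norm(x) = 5.58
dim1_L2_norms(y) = [0.11, 0.11, 0.18, 0.14, 0.19, 0.2]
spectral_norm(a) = 0.30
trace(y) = -0.07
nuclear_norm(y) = 0.78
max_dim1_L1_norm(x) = 3.69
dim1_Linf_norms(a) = [0.07, 0.12, 0.08, 0.08, 0.12, 0.14]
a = x @ y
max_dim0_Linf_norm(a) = 0.14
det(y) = 0.00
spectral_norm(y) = 0.29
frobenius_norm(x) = 2.64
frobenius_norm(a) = 0.39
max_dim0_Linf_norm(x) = 1.14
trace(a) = -0.01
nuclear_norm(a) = 0.72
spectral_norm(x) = 1.85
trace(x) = 0.94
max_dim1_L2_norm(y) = 0.2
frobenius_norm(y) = 0.39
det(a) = -0.00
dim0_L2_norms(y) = [0.16, 0.07, 0.2, 0.13, 0.19, 0.15]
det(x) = -0.15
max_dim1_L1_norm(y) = 0.43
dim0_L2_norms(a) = [0.17, 0.07, 0.23, 0.14, 0.17, 0.13]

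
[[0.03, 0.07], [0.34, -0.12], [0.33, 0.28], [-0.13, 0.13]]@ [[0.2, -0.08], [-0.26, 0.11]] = [[-0.01, 0.01], [0.1, -0.04], [-0.01, 0.0], [-0.06, 0.02]]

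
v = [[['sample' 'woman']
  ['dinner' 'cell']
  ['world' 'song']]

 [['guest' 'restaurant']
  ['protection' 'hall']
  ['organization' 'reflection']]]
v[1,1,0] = 'protection'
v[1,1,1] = 'hall'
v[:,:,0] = [['sample', 'dinner', 'world'], ['guest', 'protection', 'organization']]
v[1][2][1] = 'reflection'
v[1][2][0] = 'organization'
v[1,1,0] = 'protection'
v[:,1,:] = [['dinner', 'cell'], ['protection', 'hall']]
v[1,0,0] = 'guest'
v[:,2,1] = ['song', 'reflection']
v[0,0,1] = 'woman'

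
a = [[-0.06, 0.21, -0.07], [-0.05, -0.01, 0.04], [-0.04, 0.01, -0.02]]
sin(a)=[[-0.06,0.21,-0.07], [-0.05,-0.01,0.04], [-0.04,0.01,-0.02]]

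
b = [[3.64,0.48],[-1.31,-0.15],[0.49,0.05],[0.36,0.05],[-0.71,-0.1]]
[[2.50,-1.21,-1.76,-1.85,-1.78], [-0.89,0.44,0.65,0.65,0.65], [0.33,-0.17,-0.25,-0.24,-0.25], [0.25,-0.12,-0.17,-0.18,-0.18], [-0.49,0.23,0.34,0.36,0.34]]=b @[[0.63, -0.37, -0.56, -0.42, -0.55], [0.43, 0.28, 0.57, -0.66, 0.46]]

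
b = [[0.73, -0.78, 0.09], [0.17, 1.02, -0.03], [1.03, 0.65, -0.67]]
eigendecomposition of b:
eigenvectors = [[(0.05+0j), -0.79+0.00j, -0.79-0.00j], [(-0.02+0j), 0.12+0.34j, 0.12-0.34j], [-1.00+0.00j, -0.43+0.23j, (-0.43-0.23j)]]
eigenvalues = [(-0.71+0j), (0.89+0.31j), (0.89-0.31j)]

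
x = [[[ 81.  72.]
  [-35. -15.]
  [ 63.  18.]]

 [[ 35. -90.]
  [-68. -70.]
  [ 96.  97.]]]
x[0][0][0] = 81.0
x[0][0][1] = 72.0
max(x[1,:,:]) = 97.0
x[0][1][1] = -15.0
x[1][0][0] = 35.0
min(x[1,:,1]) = -90.0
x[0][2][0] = 63.0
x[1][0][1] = -90.0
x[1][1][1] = -70.0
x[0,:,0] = [81.0, -35.0, 63.0]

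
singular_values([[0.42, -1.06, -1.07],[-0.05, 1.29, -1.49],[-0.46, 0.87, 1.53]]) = [2.47, 1.88, 0.0]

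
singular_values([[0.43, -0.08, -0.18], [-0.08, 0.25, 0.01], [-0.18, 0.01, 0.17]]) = [0.54, 0.23, 0.07]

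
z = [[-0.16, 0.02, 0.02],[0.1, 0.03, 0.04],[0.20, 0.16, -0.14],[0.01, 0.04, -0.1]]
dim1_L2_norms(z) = [0.16, 0.11, 0.29, 0.11]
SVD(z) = [[-0.38, 0.62, -0.68], [0.23, -0.51, -0.52], [0.87, 0.28, -0.26], [0.21, 0.53, 0.44]] @ diag([0.33053536750790186, 0.1477884616941271, 0.06859257552024005]) @ [[0.79, 0.45, -0.43], [-0.61, 0.42, -0.67], [0.12, -0.79, -0.6]]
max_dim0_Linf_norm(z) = 0.2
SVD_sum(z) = [[-0.10,-0.06,0.05], [0.06,0.03,-0.03], [0.23,0.13,-0.12], [0.05,0.03,-0.03]] + [[-0.06, 0.04, -0.06],[0.05, -0.03, 0.05],[-0.02, 0.02, -0.03],[-0.05, 0.03, -0.05]] + [[-0.01, 0.04, 0.03], [-0.0, 0.03, 0.02], [-0.00, 0.01, 0.01], [0.00, -0.02, -0.02]]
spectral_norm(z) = 0.33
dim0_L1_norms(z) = [0.47, 0.25, 0.3]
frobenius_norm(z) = 0.37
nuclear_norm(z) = 0.55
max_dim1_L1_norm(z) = 0.5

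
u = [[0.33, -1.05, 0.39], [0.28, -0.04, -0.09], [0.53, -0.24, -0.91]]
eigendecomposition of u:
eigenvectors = [[-0.17+0.00j, (-0.84+0j), -0.84-0.00j], [(0.14+0j), (-0.22+0.36j), -0.22-0.36j], [0.98+0.00j, -0.33+0.05j, (-0.33-0.05j)]]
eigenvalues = [(-1.04+0j), (0.21+0.42j), (0.21-0.42j)]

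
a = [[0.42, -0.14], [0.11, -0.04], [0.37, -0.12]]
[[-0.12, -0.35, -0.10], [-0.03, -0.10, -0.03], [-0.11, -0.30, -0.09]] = a @ [[-0.12, -0.34, -0.10], [0.52, 1.45, 0.41]]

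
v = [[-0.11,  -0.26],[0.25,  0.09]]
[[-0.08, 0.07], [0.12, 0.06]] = v @ [[0.42, 0.41], [0.14, -0.45]]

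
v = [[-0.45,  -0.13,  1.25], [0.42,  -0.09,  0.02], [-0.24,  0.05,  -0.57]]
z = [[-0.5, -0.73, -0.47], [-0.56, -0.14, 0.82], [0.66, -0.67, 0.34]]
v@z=[[1.12, -0.49, 0.53], [-0.15, -0.31, -0.26], [-0.28, 0.55, -0.04]]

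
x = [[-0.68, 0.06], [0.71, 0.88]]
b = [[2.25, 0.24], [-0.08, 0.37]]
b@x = [[-1.36, 0.35], [0.32, 0.32]]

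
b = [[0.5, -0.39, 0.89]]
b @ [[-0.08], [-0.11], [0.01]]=[[0.01]]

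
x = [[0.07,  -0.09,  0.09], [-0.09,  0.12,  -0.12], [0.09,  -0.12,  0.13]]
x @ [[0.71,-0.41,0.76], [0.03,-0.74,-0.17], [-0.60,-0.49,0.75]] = [[-0.01, -0.01, 0.14], [0.01, 0.01, -0.18], [-0.02, -0.01, 0.19]]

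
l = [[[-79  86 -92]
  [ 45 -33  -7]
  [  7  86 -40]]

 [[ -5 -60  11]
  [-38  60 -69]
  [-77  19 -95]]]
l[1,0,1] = -60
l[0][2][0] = 7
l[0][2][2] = -40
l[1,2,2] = -95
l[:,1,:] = [[45, -33, -7], [-38, 60, -69]]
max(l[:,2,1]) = 86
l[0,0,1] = 86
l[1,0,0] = -5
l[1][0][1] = -60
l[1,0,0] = -5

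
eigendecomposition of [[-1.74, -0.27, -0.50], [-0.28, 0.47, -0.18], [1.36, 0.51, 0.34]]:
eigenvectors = [[0.77,-0.3,-0.24], [0.06,0.19,0.72], [-0.64,0.94,0.65]]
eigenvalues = [-1.34, 0.01, 0.4]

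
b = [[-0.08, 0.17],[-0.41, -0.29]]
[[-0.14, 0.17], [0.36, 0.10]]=b @ [[-0.22, -0.70], [-0.93, 0.65]]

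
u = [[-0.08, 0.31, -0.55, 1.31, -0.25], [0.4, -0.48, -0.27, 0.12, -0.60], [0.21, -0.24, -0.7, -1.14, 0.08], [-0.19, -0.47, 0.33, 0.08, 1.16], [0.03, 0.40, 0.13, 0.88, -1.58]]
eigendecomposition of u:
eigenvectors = [[(-0.2+0j), 0.81+0.00j, 0.81-0.00j, 0.20+0.00j, (0.68+0j)], [-0.25+0.00j, 0.29-0.17j, 0.29+0.17j, 0.85+0.00j, (0.5+0j)], [(0.37+0j), -0.14-0.28j, -0.14+0.28j, (0.31+0j), (0.5+0j)], [(0.34+0j), 0.05+0.33j, 0.05-0.33j, (-0.1+0j), -0.07+0.00j], [(-0.81+0j), (0.12+0.06j), (0.12-0.06j), 0.36+0.00j, (0.2+0j)]]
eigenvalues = [(-1.88+0j), (0.17+0.63j), (0.17-0.63j), (-0.76+0j), (-0.47+0j)]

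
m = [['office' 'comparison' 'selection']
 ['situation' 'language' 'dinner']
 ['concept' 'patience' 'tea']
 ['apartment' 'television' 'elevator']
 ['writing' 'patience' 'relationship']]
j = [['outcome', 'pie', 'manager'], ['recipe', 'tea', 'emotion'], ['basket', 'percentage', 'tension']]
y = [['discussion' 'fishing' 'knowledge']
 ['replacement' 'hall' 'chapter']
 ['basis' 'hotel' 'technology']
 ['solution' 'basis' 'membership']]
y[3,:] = ['solution', 'basis', 'membership']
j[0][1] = 'pie'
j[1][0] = 'recipe'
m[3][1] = 'television'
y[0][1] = 'fishing'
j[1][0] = 'recipe'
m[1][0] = 'situation'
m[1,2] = 'dinner'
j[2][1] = 'percentage'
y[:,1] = ['fishing', 'hall', 'hotel', 'basis']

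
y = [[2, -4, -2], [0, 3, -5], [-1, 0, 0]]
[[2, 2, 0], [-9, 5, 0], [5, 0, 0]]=y @ [[-5, 0, 0], [-3, 0, 0], [0, -1, 0]]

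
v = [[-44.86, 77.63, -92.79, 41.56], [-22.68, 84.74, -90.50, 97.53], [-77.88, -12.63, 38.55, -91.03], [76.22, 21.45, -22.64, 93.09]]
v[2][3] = -91.03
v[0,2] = -92.79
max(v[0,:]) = 77.63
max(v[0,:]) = 77.63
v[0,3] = 41.56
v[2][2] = 38.55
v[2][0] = -77.88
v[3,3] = 93.09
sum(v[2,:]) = -142.99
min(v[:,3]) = -91.03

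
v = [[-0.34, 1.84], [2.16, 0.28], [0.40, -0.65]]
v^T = [[-0.34, 2.16, 0.4],[1.84, 0.28, -0.65]]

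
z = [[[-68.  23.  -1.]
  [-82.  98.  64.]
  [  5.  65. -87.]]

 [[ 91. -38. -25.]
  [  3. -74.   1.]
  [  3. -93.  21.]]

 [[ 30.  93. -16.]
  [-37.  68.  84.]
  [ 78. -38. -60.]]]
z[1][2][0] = 3.0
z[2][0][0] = 30.0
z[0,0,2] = -1.0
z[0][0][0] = -68.0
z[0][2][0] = 5.0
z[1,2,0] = 3.0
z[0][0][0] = -68.0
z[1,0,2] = -25.0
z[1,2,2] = 21.0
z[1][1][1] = -74.0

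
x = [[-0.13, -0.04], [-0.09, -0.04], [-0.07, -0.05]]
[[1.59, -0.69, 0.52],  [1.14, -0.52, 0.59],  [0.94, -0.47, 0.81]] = x @ [[-11.33, 4.30, 1.73], [-2.94, 3.39, -18.65]]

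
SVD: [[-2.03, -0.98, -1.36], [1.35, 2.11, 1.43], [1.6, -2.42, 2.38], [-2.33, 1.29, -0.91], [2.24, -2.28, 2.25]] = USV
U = [[-0.27, -0.56, -0.18], [0.12, 0.77, -0.32], [0.58, -0.26, -0.51], [-0.43, -0.0, -0.78], [0.62, -0.16, -0.08]]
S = [6.19, 3.58, 1.17]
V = [[0.65, -0.46, 0.6], [0.39, 0.88, 0.25], [0.65, -0.07, -0.76]]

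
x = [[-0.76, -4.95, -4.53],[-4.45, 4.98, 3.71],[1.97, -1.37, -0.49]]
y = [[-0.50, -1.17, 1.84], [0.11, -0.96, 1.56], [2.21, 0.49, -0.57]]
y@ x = [[9.21, -5.87, -2.98], [7.26, -7.46, -4.82], [-4.98, -7.72, -7.91]]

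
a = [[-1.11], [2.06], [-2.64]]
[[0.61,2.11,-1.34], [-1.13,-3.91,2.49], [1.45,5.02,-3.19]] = a @ [[-0.55, -1.9, 1.21]]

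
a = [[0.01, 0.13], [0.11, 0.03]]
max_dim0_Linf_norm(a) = 0.13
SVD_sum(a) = [[0.06, 0.10], [0.04, 0.07]] + [[-0.05, 0.03],[0.07, -0.04]]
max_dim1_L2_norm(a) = 0.13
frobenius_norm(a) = 0.17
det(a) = -0.01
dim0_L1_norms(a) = [0.12, 0.16]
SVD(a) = [[-0.83, -0.56], [-0.56, 0.83]] @ diag([0.14277662556292084, 0.09805526601292507]) @ [[-0.49, -0.87], [0.87, -0.49]]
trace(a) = 0.04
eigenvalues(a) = [-0.1, 0.14]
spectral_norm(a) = 0.14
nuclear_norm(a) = 0.24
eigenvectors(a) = [[-0.76, -0.71], [0.65, -0.71]]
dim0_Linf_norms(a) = [0.11, 0.13]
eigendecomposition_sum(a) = [[-0.05,0.05], [0.05,-0.05]] + [[0.06, 0.08], [0.06, 0.08]]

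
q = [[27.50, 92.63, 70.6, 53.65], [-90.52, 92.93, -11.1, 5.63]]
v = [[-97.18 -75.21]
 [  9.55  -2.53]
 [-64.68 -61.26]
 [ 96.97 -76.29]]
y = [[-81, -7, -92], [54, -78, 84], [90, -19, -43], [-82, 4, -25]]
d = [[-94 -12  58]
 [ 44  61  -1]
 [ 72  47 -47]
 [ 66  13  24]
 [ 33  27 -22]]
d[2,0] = 72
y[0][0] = -81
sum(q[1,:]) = -3.059999999999989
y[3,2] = -25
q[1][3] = 5.63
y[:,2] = [-92, 84, -43, -25]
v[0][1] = -75.21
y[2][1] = -19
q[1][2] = -11.1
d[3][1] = 13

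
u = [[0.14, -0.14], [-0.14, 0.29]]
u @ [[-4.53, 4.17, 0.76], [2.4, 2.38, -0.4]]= [[-0.97,0.25,0.16], [1.33,0.11,-0.22]]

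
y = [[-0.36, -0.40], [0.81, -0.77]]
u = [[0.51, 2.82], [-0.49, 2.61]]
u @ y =[[2.10, -2.38], [2.29, -1.81]]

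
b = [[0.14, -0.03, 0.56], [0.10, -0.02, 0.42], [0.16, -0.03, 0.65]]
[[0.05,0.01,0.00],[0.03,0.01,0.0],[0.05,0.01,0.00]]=b @ [[0.22, 0.07, 0.02], [-0.0, 0.02, 0.0], [0.03, 0.00, 0.0]]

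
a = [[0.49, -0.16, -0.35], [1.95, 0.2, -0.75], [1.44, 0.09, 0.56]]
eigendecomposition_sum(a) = [[(0.23+0.42j), -0.08+0.04j, (-0.18+0.06j)], [(1.32+0.23j), (-0.04+0.24j), -0.19+0.50j], [(0.56-0.6j), 0.11+0.10j, 0.19+0.27j]] + [[(0.23-0.42j), (-0.08-0.04j), -0.18-0.06j], [1.32-0.23j, -0.04-0.24j, (-0.19-0.5j)], [(0.56+0.6j), (0.11-0.1j), (0.19-0.27j)]] + [[0.02-0.00j, (-0.01+0j), 0.01+0.00j], [(-0.69+0j), 0.28-0.00j, -0.37-0.00j], [0.32-0.00j, -0.13+0.00j, 0.17+0.00j]]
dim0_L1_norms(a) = [3.88, 0.45, 1.66]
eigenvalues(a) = [(0.39+0.92j), (0.39-0.92j), (0.47+0j)]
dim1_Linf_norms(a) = [0.49, 1.95, 1.44]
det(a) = 0.47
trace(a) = 1.25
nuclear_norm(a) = 3.64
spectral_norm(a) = 2.51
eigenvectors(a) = [[(0.18+0.23j),  0.18-0.23j,  (0.03+0j)], [(0.82+0j),  (0.82-0j),  (-0.91+0j)], [0.27-0.42j,  0.27+0.42j,  (0.42+0j)]]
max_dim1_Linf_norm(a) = 1.95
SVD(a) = [[-0.21, -0.3, -0.93], [-0.82, -0.47, 0.33], [-0.53, 0.83, -0.14]] @ diag([2.505650091619592, 0.9321391092965533, 0.20330838469320392]) @ [[-0.99, -0.07, 0.16], [0.15, 0.03, 0.99], [-0.08, 1.0, -0.02]]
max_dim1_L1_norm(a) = 2.9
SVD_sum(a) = [[0.52,  0.04,  -0.08], [2.02,  0.15,  -0.32], [1.32,  0.10,  -0.21]] + [[-0.04, -0.01, -0.27], [-0.07, -0.01, -0.43], [0.12, 0.02, 0.77]] + [[0.01, -0.19, 0.00], [-0.01, 0.07, -0.0], [0.00, -0.03, 0.00]]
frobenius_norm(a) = 2.68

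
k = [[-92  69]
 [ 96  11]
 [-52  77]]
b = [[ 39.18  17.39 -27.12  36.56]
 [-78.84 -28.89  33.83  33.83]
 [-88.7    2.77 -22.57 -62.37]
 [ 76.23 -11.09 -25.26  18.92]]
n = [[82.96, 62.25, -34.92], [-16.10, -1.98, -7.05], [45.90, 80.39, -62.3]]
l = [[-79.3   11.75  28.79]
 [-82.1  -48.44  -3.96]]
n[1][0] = -16.1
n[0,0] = 82.96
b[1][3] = 33.83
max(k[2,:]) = 77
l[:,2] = [28.79, -3.96]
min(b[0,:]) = -27.12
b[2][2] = -22.57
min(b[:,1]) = -28.89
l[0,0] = -79.3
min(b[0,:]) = -27.12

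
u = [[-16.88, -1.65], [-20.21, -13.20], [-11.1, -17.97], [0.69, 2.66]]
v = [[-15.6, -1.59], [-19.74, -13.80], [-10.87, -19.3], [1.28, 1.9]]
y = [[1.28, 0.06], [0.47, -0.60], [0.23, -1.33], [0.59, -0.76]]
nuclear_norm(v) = 46.30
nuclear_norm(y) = 3.09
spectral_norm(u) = 34.37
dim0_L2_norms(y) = [1.5, 1.65]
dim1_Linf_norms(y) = [1.28, 0.6, 1.33, 0.76]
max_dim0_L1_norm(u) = 48.88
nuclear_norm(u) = 46.31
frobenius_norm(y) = 2.23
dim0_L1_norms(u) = [48.88, 35.48]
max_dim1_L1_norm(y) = 1.56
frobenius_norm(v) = 36.36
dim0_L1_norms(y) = [2.57, 2.75]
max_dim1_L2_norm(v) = 24.09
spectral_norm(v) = 34.33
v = u + y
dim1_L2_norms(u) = [16.96, 24.14, 21.12, 2.75]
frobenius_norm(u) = 36.39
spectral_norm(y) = 1.86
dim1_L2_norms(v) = [15.68, 24.09, 22.15, 2.29]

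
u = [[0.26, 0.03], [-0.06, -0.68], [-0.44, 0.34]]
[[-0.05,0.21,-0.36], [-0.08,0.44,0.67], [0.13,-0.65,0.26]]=u @ [[-0.19, 0.91, -1.27], [0.14, -0.73, -0.87]]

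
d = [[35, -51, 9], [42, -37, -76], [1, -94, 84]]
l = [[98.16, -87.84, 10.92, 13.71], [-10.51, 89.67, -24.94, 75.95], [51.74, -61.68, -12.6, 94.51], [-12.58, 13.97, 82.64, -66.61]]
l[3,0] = -12.58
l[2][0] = 51.74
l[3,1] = 13.97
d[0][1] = -51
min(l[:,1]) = -87.84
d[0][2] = 9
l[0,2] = 10.92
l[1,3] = 75.95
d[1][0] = 42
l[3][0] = -12.58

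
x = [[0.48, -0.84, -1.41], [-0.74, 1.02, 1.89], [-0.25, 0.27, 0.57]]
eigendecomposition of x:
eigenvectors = [[-0.59, 0.93, 0.61],[0.78, 0.01, -0.57],[0.23, 0.36, 0.55]]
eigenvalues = [2.14, -0.07, 0.01]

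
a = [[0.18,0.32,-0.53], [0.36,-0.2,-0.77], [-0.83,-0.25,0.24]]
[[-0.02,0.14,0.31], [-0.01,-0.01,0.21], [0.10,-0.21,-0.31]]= a@ [[-0.12, 0.15, 0.17], [-0.03, 0.34, 0.39], [-0.03, -0.0, -0.3]]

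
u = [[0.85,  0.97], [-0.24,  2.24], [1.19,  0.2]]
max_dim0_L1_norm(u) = 3.41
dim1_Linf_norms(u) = [0.97, 2.24, 1.19]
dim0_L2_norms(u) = [1.48, 2.45]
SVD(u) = [[-0.44,0.49], [-0.89,-0.37], [-0.15,0.79]] @ diag([2.463662059584148, 1.4577617281866038]) @ [[-0.13, -0.99],[0.99, -0.13]]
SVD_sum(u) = [[0.14, 1.07], [0.29, 2.17], [0.05, 0.35]] + [[0.71,-0.1], [-0.53,0.07], [1.14,-0.15]]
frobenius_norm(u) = 2.86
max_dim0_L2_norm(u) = 2.45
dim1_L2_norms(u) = [1.29, 2.25, 1.21]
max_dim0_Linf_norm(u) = 2.24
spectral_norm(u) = 2.46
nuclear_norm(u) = 3.92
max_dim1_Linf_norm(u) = 2.24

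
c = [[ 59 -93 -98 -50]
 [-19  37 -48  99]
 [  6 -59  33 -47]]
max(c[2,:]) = 33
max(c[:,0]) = 59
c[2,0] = 6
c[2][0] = 6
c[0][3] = -50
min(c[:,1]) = -93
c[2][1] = -59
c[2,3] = -47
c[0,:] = [59, -93, -98, -50]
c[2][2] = 33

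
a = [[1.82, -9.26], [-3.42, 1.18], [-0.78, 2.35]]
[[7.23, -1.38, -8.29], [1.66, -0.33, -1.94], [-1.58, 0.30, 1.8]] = a @ [[-0.81, 0.16, 0.94], [-0.94, 0.18, 1.08]]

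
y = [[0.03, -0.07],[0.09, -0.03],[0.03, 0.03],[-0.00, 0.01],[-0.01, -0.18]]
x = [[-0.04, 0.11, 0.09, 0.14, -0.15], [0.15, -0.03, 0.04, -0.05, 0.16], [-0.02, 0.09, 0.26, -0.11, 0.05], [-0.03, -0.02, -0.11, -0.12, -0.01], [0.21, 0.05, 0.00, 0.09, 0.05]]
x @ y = [[0.01, 0.03], [0.00, -0.04], [0.01, -0.00], [-0.01, 0.0], [0.01, -0.02]]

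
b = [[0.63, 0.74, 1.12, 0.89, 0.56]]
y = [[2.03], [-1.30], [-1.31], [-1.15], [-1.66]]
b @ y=[[-3.10]]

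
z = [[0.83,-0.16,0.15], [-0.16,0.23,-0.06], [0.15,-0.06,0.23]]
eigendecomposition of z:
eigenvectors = [[0.94, -0.33, 0.03], [-0.24, -0.63, 0.74], [0.23, 0.70, 0.67]]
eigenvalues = [0.91, 0.21, 0.17]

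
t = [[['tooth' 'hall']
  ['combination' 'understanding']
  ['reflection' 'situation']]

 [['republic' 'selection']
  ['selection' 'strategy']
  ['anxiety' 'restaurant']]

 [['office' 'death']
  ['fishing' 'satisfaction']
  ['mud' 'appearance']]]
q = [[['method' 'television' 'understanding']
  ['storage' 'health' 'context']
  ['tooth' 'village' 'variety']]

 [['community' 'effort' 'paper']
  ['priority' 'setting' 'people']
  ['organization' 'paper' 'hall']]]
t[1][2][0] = 'anxiety'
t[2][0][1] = 'death'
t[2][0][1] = 'death'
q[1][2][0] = 'organization'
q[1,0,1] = 'effort'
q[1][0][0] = 'community'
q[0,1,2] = 'context'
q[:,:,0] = [['method', 'storage', 'tooth'], ['community', 'priority', 'organization']]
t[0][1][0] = 'combination'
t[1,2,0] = 'anxiety'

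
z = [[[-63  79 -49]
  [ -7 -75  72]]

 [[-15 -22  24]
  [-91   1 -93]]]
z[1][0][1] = -22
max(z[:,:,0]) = -7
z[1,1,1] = 1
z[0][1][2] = 72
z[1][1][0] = -91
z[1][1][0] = -91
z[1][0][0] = -15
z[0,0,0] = -63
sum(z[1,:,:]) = -196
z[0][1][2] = 72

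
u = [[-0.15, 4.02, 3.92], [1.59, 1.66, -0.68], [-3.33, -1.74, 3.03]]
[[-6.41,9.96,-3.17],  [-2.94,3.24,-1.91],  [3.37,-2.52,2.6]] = u @[[-0.51,  -0.29,  -1.03], [-1.38,  2.3,  -0.36], [-0.24,  0.17,  -0.48]]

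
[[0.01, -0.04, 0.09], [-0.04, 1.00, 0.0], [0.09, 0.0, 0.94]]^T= [[0.01, -0.04, 0.09], [-0.04, 1.0, 0.0], [0.09, 0.00, 0.94]]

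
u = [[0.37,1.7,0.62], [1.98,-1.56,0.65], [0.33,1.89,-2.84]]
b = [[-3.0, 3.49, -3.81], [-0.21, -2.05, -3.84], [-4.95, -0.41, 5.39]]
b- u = [[-3.37,1.79,-4.43], [-2.19,-0.49,-4.49], [-5.28,-2.30,8.23]]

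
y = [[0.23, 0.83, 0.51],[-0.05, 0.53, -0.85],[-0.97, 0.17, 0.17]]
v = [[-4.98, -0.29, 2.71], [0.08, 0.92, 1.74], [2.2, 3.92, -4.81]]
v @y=[[-3.76, -3.83, -1.83], [-1.72, 0.85, -0.45], [4.98, 3.09, -3.03]]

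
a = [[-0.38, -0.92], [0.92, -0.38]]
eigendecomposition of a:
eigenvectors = [[(0.71+0j), (0.71-0j)], [-0.71j, 0.00+0.71j]]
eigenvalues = [(-0.38+0.92j), (-0.38-0.92j)]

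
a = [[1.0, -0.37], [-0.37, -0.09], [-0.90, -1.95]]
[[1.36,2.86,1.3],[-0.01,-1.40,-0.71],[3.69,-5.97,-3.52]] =a @ [[0.56, 3.41, 1.68], [-2.15, 1.49, 1.03]]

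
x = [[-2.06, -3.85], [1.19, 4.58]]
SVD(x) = [[-0.68, 0.74], [0.74, 0.68]] @ diag([6.393938347014847, 0.7590470437153765]) @ [[0.36, 0.93], [-0.93, 0.36]]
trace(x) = 2.52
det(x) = -4.85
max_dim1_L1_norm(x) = 5.91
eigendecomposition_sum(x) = [[-1.47,-0.97], [0.3,0.2]] + [[-0.59,  -2.88], [0.89,  4.38]]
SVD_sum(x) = [[-1.54, -4.05], [1.67, 4.40]] + [[-0.52, 0.2],  [-0.48, 0.18]]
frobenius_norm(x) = 6.44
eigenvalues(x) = [-1.28, 3.8]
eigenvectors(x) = [[-0.98, 0.55], [0.20, -0.84]]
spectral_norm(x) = 6.39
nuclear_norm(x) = 7.15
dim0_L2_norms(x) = [2.38, 5.98]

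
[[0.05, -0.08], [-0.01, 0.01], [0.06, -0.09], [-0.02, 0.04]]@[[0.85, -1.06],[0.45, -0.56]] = [[0.01, -0.01], [-0.0, 0.00], [0.01, -0.01], [0.0, -0.00]]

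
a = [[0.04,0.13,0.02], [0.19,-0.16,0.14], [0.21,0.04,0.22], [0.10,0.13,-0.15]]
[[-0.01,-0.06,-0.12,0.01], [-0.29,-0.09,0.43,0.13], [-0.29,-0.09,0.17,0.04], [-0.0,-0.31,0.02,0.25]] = a @ [[-1.0,-1.38,1.41,1.25], [0.26,-0.22,-1.28,-0.19], [-0.42,0.95,-0.33,-0.99]]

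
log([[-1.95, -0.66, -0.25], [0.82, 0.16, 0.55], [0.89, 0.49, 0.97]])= [[0.72+3.35j, (0.78+0.15j), -0.23+0.55j],[-0.63-0.51j, -1.67+2.76j, 0.66-1.36j],[-0.08-1.11j, (0.18-0.83j), -0.07+0.17j]]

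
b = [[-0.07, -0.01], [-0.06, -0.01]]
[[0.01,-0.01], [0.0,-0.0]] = b @[[-0.33, 0.32], [1.52, -1.49]]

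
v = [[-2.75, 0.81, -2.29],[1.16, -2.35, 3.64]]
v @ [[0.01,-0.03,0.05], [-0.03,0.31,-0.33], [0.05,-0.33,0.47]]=[[-0.17, 1.09, -1.48], [0.26, -1.96, 2.54]]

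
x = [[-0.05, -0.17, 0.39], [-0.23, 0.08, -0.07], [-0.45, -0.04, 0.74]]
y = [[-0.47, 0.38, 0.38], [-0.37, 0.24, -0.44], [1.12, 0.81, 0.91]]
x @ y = [[0.52,0.26,0.41], [0.0,-0.12,-0.19], [1.06,0.42,0.52]]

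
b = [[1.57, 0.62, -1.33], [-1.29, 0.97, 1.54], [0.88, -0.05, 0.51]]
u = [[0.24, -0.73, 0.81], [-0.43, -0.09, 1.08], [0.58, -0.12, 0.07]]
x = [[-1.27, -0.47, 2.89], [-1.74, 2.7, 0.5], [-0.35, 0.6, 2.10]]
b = x @ u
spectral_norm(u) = 1.46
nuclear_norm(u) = 2.61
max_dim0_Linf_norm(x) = 2.89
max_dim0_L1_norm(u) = 1.96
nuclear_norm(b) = 5.01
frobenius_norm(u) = 1.72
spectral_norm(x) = 4.09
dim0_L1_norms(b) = [3.74, 1.64, 3.38]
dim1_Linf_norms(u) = [0.81, 1.08, 0.58]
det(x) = -8.74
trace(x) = 3.53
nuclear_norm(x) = 7.72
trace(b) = 3.05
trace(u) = 0.22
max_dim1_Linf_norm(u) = 1.08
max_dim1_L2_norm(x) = 3.25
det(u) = -0.37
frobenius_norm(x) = 5.06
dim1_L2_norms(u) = [1.12, 1.17, 0.6]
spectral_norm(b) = 2.89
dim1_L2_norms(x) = [3.19, 3.25, 2.21]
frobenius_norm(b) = 3.26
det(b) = 3.20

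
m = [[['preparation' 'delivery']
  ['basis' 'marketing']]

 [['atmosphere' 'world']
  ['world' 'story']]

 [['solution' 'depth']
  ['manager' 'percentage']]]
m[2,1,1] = 'percentage'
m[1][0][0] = 'atmosphere'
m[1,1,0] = 'world'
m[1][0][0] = 'atmosphere'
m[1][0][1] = 'world'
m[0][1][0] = 'basis'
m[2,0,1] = 'depth'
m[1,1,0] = 'world'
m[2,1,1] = 'percentage'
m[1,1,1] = 'story'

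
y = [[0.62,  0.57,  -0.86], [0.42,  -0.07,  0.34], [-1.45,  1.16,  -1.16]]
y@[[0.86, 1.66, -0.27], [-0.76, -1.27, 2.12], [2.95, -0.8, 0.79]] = [[-2.44,0.99,0.36],  [1.42,0.51,0.01],  [-5.55,-2.95,1.93]]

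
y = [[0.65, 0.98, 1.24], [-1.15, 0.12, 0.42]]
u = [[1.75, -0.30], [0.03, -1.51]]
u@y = [[1.48,1.68,2.04],[1.76,-0.15,-0.6]]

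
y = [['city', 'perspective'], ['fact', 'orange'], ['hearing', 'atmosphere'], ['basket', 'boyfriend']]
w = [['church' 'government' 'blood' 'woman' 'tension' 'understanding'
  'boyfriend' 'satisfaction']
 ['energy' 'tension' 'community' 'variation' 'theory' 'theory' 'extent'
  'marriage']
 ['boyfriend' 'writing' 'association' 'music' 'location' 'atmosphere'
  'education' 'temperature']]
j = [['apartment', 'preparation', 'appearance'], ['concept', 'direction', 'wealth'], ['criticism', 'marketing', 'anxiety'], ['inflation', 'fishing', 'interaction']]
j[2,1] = 'marketing'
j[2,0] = 'criticism'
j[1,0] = 'concept'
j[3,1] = 'fishing'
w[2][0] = 'boyfriend'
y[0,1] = 'perspective'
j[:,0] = ['apartment', 'concept', 'criticism', 'inflation']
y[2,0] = 'hearing'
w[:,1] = ['government', 'tension', 'writing']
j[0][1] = 'preparation'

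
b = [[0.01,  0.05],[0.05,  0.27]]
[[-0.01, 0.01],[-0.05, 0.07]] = b@[[0.36, -0.24], [-0.24, 0.30]]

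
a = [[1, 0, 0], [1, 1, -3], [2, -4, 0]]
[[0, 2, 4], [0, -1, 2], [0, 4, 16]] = a@[[0, 2, 4], [0, 0, -2], [0, 1, 0]]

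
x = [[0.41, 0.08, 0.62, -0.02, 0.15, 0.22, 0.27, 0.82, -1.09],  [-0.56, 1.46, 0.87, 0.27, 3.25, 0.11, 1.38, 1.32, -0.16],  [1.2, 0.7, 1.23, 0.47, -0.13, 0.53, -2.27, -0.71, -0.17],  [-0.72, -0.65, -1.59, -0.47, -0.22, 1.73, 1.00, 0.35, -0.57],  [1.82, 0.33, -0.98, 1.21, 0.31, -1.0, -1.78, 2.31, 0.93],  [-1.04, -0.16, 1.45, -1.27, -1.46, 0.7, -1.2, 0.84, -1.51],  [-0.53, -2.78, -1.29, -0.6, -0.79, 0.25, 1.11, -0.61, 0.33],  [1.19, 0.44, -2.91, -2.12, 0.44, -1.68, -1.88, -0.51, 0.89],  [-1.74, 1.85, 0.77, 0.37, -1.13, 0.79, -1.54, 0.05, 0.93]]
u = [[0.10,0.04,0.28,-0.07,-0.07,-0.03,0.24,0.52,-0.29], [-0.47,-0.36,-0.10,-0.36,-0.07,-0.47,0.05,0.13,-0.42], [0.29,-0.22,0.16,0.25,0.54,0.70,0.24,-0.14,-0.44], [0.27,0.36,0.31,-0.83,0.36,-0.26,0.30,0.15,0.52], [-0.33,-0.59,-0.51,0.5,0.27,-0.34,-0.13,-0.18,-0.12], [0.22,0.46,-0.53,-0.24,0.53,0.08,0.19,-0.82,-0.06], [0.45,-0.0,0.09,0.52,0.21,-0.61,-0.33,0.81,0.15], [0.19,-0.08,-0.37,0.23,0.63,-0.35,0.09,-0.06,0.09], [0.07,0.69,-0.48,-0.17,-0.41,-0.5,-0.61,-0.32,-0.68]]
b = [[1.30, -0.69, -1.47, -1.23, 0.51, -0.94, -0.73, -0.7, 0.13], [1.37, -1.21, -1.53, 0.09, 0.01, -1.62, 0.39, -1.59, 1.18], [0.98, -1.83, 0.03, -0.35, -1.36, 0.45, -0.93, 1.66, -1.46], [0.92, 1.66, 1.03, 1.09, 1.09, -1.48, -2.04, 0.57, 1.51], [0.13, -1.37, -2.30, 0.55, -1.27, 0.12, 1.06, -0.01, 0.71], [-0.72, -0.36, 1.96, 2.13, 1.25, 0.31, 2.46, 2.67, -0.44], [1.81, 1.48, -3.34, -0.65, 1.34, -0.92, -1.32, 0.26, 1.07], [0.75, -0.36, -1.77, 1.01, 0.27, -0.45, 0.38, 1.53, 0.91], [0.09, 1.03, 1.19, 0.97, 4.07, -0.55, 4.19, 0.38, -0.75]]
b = u @ x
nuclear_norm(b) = 28.68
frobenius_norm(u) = 3.41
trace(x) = 5.17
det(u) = -0.00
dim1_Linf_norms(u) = [0.52, 0.47, 0.7, 0.83, 0.59, 0.82, 0.81, 0.63, 0.69]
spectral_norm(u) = 1.69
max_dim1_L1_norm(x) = 12.06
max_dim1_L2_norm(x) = 4.71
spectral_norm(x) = 5.58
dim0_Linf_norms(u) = [0.47, 0.69, 0.53, 0.83, 0.63, 0.7, 0.61, 0.82, 0.68]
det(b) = -0.19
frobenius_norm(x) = 10.63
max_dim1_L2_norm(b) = 6.21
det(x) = -246.74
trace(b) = -0.29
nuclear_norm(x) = 27.36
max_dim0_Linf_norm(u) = 0.83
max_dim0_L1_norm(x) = 12.43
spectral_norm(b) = 7.90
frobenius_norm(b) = 12.37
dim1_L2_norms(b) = [2.83, 3.52, 3.5, 4.0, 3.28, 4.91, 4.76, 2.9, 6.21]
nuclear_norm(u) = 8.41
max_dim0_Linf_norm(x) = 3.25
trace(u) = -1.65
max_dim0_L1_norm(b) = 14.62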